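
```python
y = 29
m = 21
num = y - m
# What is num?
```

Trace:
`y = 29` → y = 29
`m = 21` → m = 21
`num = y - m` → num = 8
So num = 8

Answer: 8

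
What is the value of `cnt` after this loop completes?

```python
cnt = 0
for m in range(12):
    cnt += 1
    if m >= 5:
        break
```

Loop breaks when m reaches 5, cnt is 6
`cnt` takes the values: 0 → 1 → 2 → 3 → 4 → 5 → 6

Answer: 6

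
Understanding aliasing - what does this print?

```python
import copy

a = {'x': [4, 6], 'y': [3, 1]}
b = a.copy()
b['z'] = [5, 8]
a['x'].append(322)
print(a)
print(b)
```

Key concept: shallow copy of dict with mutable values.
Step by step:
`a = {'x': [4, 6], 'y': [3, 1]}` → a = {'x': [4, 6], 'y': [3, 1]}
`b = a.copy()` → b = {'x': [4, 6], 'y': [3, 1]}
`b['z'] = [5, 8]` → b = {'x': [4, 6], 'y': [3, 1], 'z': [5, 8]}
`a['x'].append(322)` → a = {'x': [4, 6, 322], 'y': [3, 1]}; b = {'x': [4, 6, 322], 'y': [3, 1], 'z': [5, 8]}
`print(a)` → prints {'x': [4, 6, 322], 'y': [3, 1]}
`print(b)` → prints {'x': [4, 6, 322], 'y': [3, 1], 'z': [5, 8]}

Answer:
{'x': [4, 6, 322], 'y': [3, 1]}
{'x': [4, 6, 322], 'y': [3, 1], 'z': [5, 8]}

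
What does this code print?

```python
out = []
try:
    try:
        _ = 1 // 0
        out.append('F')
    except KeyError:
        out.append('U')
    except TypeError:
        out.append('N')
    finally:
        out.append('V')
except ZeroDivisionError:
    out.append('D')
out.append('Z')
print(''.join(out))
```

Execution trace: 'V' (finally) → 'D' (outer except ZeroDivisionError) → 'Z' (after the try/except). Output: VDZ

Answer: VDZ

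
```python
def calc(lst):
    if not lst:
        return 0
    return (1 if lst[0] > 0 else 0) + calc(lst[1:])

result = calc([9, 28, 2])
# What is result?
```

Count of positive elements in [9, 28, 2] = 3

Answer: 3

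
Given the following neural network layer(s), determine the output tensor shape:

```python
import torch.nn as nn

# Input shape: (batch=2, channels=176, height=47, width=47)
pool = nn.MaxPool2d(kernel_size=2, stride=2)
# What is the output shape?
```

Input: (2, 176, 47, 47) -> Output: (2, 176, 23, 23)

Answer: (2, 176, 23, 23)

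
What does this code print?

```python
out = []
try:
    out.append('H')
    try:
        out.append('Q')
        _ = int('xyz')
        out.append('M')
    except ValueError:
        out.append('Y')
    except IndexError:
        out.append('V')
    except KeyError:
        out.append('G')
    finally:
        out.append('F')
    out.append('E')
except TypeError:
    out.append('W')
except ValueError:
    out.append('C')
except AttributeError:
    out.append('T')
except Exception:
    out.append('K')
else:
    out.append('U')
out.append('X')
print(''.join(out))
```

Execution trace: 'H' (try body) → 'Q' (inner try body) → 'Y' (inner except ValueError) → 'F' (inner finally) → 'E' (try body, no exception) → 'U' (else) → 'X' (after the try/except). Output: HQYFEUX

Answer: HQYFEUX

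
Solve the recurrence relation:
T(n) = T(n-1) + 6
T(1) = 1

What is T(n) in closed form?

Unrolling: T(n) = T(1) + 6·(n-1) = 1 + 6(n-1) = 6n - 5.

Answer: T(n) = 6n - 5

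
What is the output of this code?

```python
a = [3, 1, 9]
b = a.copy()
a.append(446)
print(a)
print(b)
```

Key concept: list.copy() creates independent copy.
Step by step:
`a = [3, 1, 9]` → a = [3, 1, 9]
`b = a.copy()` → b = [3, 1, 9]
`a.append(446)` → a = [3, 1, 9, 446]
`print(a)` → prints [3, 1, 9, 446]
`print(b)` → prints [3, 1, 9]

Answer:
[3, 1, 9, 446]
[3, 1, 9]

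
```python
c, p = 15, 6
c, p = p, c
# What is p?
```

Trace:
`c, p = 15, 6` → c = 15; p = 6
`c, p = p, c` → c = 6; p = 15
So p = 15

Answer: 15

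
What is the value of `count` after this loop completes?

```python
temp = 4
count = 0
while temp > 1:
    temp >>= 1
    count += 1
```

Count right shifts until 1
`count` takes the values: 0 → 1 → 2

Answer: 2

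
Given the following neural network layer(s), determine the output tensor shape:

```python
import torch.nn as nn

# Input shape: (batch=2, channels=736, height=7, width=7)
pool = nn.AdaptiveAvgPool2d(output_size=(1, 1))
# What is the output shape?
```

Input: (2, 736, 7, 7) -> Output: (2, 736, 1, 1)

Answer: (2, 736, 1, 1)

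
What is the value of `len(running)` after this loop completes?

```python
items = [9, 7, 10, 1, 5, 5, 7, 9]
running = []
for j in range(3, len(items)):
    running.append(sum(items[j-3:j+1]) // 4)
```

Number of 4-element averages
`running` takes the values: [] → [6] → [6, 5] → [6, 5, 5] → [6, 5, 5, 4] → [6, 5, 5, 4, 6]
So `len(running)` = 5

Answer: 5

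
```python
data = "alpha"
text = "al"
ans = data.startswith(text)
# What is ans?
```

Trace:
`data = "alpha"` → data = 'alpha'
`text = "al"` → text = 'al'
`ans = data.startswith(text)` → ans = True
So ans = True

Answer: True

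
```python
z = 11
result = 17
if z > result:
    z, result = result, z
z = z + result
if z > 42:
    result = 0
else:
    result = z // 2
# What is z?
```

Trace:
`z = 11` → z = 11
`result = 17` → result = 17
`if z > result: ...` → z > result is False → no variable changes
`z = z + result` → z = 28
`if z > 42: ...` → z > 42 is False, take else branch → result = 14
So z = 28

Answer: 28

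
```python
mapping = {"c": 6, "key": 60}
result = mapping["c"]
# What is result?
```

Trace:
`mapping = {"c": 6, "key": 60}` → mapping = {'c': 6, 'key': 60}
`result = mapping["c"]` → result = 6
So result = 6

Answer: 6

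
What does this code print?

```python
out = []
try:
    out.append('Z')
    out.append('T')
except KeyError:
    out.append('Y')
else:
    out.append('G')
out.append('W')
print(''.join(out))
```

Execution trace: 'Z' (try body) → 'T' (try body, no exception) → 'G' (else) → 'W' (after the try/except). Output: ZTGW

Answer: ZTGW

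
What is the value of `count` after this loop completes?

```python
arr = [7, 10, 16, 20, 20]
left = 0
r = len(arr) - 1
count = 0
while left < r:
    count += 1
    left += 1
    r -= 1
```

Iterations until pointers meet (list length 5)
`count` takes the values: 0 → 1 → 2

Answer: 2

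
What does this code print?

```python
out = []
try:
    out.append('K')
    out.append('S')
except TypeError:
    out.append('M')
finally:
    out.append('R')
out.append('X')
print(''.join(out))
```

Execution trace: 'K' (try body) → 'S' (try body, no exception) → 'R' (finally) → 'X' (after the try/except). Output: KSRX

Answer: KSRX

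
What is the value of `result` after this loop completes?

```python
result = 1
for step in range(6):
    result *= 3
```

3^6 = 729
`result` takes the values: 1 → 3 → 9 → 27 → 81 → 243 → 729

Answer: 729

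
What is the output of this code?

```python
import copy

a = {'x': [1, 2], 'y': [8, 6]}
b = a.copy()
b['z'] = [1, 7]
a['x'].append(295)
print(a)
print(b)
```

Key concept: shallow copy of dict with mutable values.
Step by step:
`a = {'x': [1, 2], 'y': [8, 6]}` → a = {'x': [1, 2], 'y': [8, 6]}
`b = a.copy()` → b = {'x': [1, 2], 'y': [8, 6]}
`b['z'] = [1, 7]` → b = {'x': [1, 2], 'y': [8, 6], 'z': [1, 7]}
`a['x'].append(295)` → a = {'x': [1, 2, 295], 'y': [8, 6]}; b = {'x': [1, 2, 295], 'y': [8, 6], 'z': [1, 7]}
`print(a)` → prints {'x': [1, 2, 295], 'y': [8, 6]}
`print(b)` → prints {'x': [1, 2, 295], 'y': [8, 6], 'z': [1, 7]}

Answer:
{'x': [1, 2, 295], 'y': [8, 6]}
{'x': [1, 2, 295], 'y': [8, 6], 'z': [1, 7]}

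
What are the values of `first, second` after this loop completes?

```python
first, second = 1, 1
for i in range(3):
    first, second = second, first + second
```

Fibonacci: after 3 iterations
`first, second` takes the values: (1, 1) → (1, 2) → (2, 3) → (3, 5)

Answer: 3, 5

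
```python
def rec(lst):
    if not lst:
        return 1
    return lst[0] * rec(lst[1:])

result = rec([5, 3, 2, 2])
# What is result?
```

Product over [5, 3, 2, 2] = 5 * 3 * 2 * 2 = 60

Answer: 60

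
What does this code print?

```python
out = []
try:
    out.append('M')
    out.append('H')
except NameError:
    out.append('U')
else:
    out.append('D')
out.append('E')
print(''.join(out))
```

Execution trace: 'M' (try body) → 'H' (try body, no exception) → 'D' (else) → 'E' (after the try/except). Output: MHDE

Answer: MHDE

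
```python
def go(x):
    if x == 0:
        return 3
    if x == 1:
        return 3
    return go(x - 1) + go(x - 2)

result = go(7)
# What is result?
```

Build up from base cases: go(0)=3, go(1)=3, go(2)=6, go(3)=9, go(4)=15, go(5)=24, go(6)=39, ..., go(7)=63

Answer: 63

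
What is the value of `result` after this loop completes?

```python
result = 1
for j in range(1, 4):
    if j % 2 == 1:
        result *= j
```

Product of odd numbers 1 to 3
`result` takes the values: 1 → 3

Answer: 3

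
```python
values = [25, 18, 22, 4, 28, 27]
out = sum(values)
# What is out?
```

Trace:
`values = [25, 18, 22, 4, 28, 27]` → values = [25, 18, 22, 4, 28, 27]
`out = sum(values)` → out = 124
So out = 124

Answer: 124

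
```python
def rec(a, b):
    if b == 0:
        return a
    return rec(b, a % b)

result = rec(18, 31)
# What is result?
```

rec(18, 31) -> rec(31, 18) -> rec(18, 13) -> rec(13, 5) -> rec(5, 3) -> rec(3, 2) -> rec(2, 1) -> rec(1, 0) -> 1

Answer: 1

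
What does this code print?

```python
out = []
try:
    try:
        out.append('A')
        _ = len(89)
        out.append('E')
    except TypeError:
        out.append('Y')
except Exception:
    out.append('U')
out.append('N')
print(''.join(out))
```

Execution trace: 'A' (inner try body) → 'Y' (inner except TypeError) → 'N' (after the try/except). Output: AYN

Answer: AYN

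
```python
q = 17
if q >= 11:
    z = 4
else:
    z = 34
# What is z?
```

Trace:
`q = 17` → q = 17
`if q >= 11: ...` → q >= 11 is True → z = 4
So z = 4

Answer: 4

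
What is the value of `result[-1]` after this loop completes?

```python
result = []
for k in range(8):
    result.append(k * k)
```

Last element of squares 0 to 7
`result` takes the values: [] → [0] → [0, 1] → [0, 1, 4] → [0, 1, 4, 9] → [0, 1, 4, 9, 16] → [0, 1, 4, 9, 16, 25] → [0, 1, 4, 9, 16, 25, 36] → [0, 1, 4, 9, 16, 25, 36, 49]
So `result[-1]` = 49

Answer: 49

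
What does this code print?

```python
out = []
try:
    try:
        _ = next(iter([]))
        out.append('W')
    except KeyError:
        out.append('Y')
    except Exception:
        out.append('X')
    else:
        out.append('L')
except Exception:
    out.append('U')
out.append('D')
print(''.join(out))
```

Execution trace: 'X' (inner except Exception) → 'D' (after the try/except). Output: XD

Answer: XD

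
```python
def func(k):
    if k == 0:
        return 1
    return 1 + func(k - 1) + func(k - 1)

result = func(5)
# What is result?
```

func(k) = 1 + 2·func(k-1), func(0)=1. Closed form: (1+1)·2^5 - 1 = 63.

Answer: 63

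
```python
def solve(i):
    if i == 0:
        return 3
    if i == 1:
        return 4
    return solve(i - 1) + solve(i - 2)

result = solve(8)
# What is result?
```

Build up from base cases: solve(0)=3, solve(1)=4, solve(2)=7, solve(3)=11, solve(4)=18, solve(5)=29, solve(6)=47, ..., solve(8)=123

Answer: 123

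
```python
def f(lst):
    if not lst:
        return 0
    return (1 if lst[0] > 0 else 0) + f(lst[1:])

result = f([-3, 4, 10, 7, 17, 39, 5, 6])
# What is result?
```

Count of positive elements in [-3, 4, 10, 7, 17, 39, 5, 6] = 7

Answer: 7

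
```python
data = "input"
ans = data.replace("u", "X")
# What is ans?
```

Trace:
`data = "input"` → data = 'input'
`ans = data.replace("u", "X")` → ans = 'inpXt'
So ans = 'inpXt'

Answer: 'inpXt'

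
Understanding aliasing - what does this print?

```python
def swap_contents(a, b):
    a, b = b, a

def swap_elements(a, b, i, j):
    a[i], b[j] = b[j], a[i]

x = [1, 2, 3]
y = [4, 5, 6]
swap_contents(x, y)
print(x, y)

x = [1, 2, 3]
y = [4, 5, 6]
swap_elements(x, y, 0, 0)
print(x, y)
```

Key concept: parameter rebinding vs mutation.
Step by step:
`x = [1, 2, 3]` → x = [1, 2, 3]
`y = [4, 5, 6]` → y = [4, 5, 6]
`swap_contents(x, y)` → no visible change to tracked variables
`print(x, y)` → prints [1, 2, 3] [4, 5, 6]
`x = [1, 2, 3]` → x = [1, 2, 3]
`y = [4, 5, 6]` → y = [4, 5, 6]
`swap_elements(x, y, 0, 0)` → x = [4, 2, 3]; y = [1, 5, 6]
`print(x, y)` → prints [4, 2, 3] [1, 5, 6]

Answer:
[1, 2, 3] [4, 5, 6]
[4, 2, 3] [1, 5, 6]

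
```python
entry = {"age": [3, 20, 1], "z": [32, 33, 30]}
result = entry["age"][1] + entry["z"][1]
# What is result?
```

Trace:
`entry = {"age": [3, 20, 1], "z": [32, 33, 30]}` → entry = {'age': [3, 20, 1], 'z': [32, 33, 30]}
`result = entry["age"][1] + entry["z"][1]` → result = 53
So result = 53

Answer: 53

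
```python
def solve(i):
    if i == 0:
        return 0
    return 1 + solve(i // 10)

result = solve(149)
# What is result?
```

Count of digits of 149: 3

Answer: 3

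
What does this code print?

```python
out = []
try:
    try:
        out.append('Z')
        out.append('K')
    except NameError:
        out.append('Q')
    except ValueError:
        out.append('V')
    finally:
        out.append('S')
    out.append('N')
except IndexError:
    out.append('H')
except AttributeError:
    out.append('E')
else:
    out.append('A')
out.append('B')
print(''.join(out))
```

Execution trace: 'Z' (inner try body) → 'K' (inner try body, no exception) → 'S' (inner finally) → 'N' (try body, no exception) → 'A' (else) → 'B' (after the try/except). Output: ZKSNAB

Answer: ZKSNAB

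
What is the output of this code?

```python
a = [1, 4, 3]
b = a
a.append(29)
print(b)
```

Key concept: basic list aliasing.
Step by step:
`a = [1, 4, 3]` → a = [1, 4, 3]
`b = a` → b = [1, 4, 3] (same object as a)
`a.append(29)` → a = [1, 4, 3, 29] (same object as b); b = [1, 4, 3, 29] (same object as a)
`print(b)` → prints [1, 4, 3, 29]

Answer: [1, 4, 3, 29]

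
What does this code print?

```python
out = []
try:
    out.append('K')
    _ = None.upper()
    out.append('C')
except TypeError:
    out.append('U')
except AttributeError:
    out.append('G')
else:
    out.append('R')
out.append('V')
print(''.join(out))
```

Execution trace: 'K' (try body) → 'G' (except AttributeError) → 'V' (after the try/except). Output: KGV

Answer: KGV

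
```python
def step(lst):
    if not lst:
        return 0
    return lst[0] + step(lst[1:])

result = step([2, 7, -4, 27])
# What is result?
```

2 + 7 + (-4) + 27 + 0 = 32

Answer: 32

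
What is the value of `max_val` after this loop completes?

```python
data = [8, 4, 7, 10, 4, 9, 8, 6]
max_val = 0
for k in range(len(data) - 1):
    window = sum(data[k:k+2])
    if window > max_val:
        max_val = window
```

Max sum of 2-element window in [8, 4, 7, 10, 4, 9, 8, 6]
`max_val` takes the values: 0 → 12 → 17

Answer: 17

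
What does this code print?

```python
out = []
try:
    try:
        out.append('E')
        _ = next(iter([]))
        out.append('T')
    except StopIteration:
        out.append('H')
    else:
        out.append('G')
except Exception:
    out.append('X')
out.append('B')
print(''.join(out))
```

Execution trace: 'E' (inner try body) → 'H' (inner except StopIteration) → 'B' (after the try/except). Output: EHB

Answer: EHB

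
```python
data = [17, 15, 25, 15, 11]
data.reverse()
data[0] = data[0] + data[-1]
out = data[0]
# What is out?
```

Trace:
`data = [17, 15, 25, 15, 11]` → data = [17, 15, 25, 15, 11]
`data.reverse()` → data = [11, 15, 25, 15, 17]
`data[0] = data[0] + data[-1]` → data = [28, 15, 25, 15, 17]
`out = data[0]` → out = 28
So out = 28

Answer: 28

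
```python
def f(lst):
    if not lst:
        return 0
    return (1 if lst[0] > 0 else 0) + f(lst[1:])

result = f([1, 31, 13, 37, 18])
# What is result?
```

Count of positive elements in [1, 31, 13, 37, 18] = 5

Answer: 5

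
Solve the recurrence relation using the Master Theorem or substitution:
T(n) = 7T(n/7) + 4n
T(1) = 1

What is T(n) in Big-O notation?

By Master Theorem: a=7, b=7, f(n)=4n. Since log_7(7) = 1 and f(n) = Θ(n^1), Case 2 applies. T(n) = O(n log n).

Answer: O(n log n)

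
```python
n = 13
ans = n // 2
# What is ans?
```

Trace:
`n = 13` → n = 13
`ans = n // 2` → ans = 6
So ans = 6

Answer: 6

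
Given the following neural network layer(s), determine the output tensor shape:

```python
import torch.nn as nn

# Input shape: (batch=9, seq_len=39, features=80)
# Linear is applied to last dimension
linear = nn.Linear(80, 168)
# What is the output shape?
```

Input: (9, 39, 80) -> Output: (9, 39, 168)

Answer: (9, 39, 168)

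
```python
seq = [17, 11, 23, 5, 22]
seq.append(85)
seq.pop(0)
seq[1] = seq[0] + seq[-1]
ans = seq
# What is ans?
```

Trace:
`seq = [17, 11, 23, 5, 22]` → seq = [17, 11, 23, 5, 22]
`seq.append(85)` → seq = [17, 11, 23, 5, 22, 85]
`seq.pop(0)` → seq = [11, 23, 5, 22, 85]
`seq[1] = seq[0] + seq[-1]` → seq = [11, 96, 5, 22, 85]
`ans = seq` → ans = [11, 96, 5, 22, 85]
So ans = [11, 96, 5, 22, 85]

Answer: [11, 96, 5, 22, 85]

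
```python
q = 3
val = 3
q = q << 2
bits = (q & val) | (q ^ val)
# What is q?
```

Trace:
`q = 3` → q = 3
`val = 3` → val = 3
`q = q << 2` → q = 12
`bits = (q & val) | (q ^ val)` → bits = 15
So q = 12

Answer: 12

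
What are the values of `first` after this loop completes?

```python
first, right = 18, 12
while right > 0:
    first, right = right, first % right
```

GCD of 18 and 12
`first` takes the values: 18 → 12 → 6

Answer: 6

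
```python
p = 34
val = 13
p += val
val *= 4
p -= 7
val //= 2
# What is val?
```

Trace:
`p = 34` → p = 34
`val = 13` → val = 13
`p += val` → p = 47
`val *= 4` → val = 52
`p -= 7` → p = 40
`val //= 2` → val = 26
So val = 26

Answer: 26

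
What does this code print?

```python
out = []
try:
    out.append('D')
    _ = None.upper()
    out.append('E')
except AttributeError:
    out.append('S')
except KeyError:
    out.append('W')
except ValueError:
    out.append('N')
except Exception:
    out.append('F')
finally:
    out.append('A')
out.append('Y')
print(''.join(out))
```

Execution trace: 'D' (try body) → 'S' (except AttributeError) → 'A' (finally) → 'Y' (after the try/except). Output: DSAY

Answer: DSAY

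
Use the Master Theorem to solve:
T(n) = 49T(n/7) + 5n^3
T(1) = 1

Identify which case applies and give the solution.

a=49, b=7, f(n)=5n^3. log_7(49) = 2. Since c=3 > 2 and the regularity condition holds (49(n/7)^3 = (49/7^3)n^3 with 49/7^3 < 1), Case 3 applies: T(n) = Θ(f(n)) = O(n^3).

Answer: O(n^3) - Case 3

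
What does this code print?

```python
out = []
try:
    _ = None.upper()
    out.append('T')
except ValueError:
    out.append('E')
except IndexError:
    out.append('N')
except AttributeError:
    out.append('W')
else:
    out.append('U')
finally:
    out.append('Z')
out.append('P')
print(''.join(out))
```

Execution trace: 'W' (except AttributeError) → 'Z' (finally) → 'P' (after the try/except). Output: WZP

Answer: WZP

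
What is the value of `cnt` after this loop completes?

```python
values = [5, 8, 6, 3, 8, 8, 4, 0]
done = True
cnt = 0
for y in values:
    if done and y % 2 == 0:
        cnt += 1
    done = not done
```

Count even values at even positions
`cnt` takes the values: 0 → 1 → 2 → 3

Answer: 3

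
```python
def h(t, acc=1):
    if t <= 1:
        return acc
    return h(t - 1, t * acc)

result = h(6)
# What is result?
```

Accumulator trace (n, acc): (6, 1) -> (5, 6) -> (4, 30) -> (3, 120) -> (2, 360) -> (1, 720) -> return 720

Answer: 720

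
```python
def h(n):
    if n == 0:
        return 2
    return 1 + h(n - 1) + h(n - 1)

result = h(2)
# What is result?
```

h(n) = 1 + 2·h(n-1), h(0)=2. Closed form: (2+1)·2^2 - 1 = 11.

Answer: 11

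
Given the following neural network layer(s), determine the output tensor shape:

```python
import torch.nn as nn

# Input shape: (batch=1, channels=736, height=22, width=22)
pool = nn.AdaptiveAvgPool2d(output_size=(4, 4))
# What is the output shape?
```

Input: (1, 736, 22, 22) -> Output: (1, 736, 4, 4)

Answer: (1, 736, 4, 4)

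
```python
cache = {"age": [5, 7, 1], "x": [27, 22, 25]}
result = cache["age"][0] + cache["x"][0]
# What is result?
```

Trace:
`cache = {"age": [5, 7, 1], "x": [27, 22, 25]}` → cache = {'age': [5, 7, 1], 'x': [27, 22, 25]}
`result = cache["age"][0] + cache["x"][0]` → result = 32
So result = 32

Answer: 32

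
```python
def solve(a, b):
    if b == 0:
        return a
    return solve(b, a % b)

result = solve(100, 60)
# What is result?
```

solve(100, 60) -> solve(60, 40) -> solve(40, 20) -> solve(20, 0) -> 20

Answer: 20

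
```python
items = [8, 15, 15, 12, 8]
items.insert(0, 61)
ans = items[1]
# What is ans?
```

Trace:
`items = [8, 15, 15, 12, 8]` → items = [8, 15, 15, 12, 8]
`items.insert(0, 61)` → items = [61, 8, 15, 15, 12, 8]
`ans = items[1]` → ans = 8
So ans = 8

Answer: 8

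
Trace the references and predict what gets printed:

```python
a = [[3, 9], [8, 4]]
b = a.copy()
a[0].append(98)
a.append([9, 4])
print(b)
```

Key concept: shallow copy with nested lists.
Step by step:
`a = [[3, 9], [8, 4]]` → a = [[3, 9], [8, 4]]
`b = a.copy()` → b = [[3, 9], [8, 4]]
`a[0].append(98)` → a = [[3, 9, 98], [8, 4]]; b = [[3, 9, 98], [8, 4]]
`a.append([9, 4])` → a = [[3, 9, 98], [8, 4], [9, 4]]
`print(b)` → prints [[3, 9, 98], [8, 4]]

Answer: [[3, 9, 98], [8, 4]]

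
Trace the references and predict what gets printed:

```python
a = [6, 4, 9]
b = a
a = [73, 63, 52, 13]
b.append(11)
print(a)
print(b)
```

Key concept: rebinding vs mutation: a is rebound to a new list, b still points at the original.
Step by step:
`a = [6, 4, 9]` → a = [6, 4, 9]
`b = a` → b = [6, 4, 9] (same object as a)
`a = [73, 63, 52, 13]` → a = [73, 63, 52, 13]
`b.append(11)` → b = [6, 4, 9, 11]
`print(a)` → prints [73, 63, 52, 13]
`print(b)` → prints [6, 4, 9, 11]

Answer:
[73, 63, 52, 13]
[6, 4, 9, 11]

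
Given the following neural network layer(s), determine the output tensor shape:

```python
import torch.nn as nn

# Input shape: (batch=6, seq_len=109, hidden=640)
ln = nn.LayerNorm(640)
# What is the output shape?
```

Input: (6, 109, 640) -> Output: (6, 109, 640)

Answer: (6, 109, 640)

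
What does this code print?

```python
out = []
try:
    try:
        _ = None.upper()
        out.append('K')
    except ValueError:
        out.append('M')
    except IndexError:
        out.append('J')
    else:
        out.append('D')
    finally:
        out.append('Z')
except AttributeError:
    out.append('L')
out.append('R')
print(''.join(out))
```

Execution trace: 'Z' (finally) → 'L' (outer except AttributeError) → 'R' (after the try/except). Output: ZLR

Answer: ZLR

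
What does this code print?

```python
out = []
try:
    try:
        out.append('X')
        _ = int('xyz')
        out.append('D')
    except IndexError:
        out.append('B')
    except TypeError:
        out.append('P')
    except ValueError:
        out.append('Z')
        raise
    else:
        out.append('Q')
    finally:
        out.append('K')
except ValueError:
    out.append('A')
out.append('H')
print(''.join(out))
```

Execution trace: 'X' (inner try body) → 'Z' (inner except ValueError) → 'K' (inner finally) → 'A' (outer except ValueError) → 'H' (after the try/except). Output: XZKAH

Answer: XZKAH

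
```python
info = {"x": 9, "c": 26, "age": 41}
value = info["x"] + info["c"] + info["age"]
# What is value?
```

Trace:
`info = {"x": 9, "c": 26, "age": 41}` → info = {'x': 9, 'c': 26, 'age': 41}
`value = info["x"] + info["c"] + info["age"]` → value = 76
So value = 76

Answer: 76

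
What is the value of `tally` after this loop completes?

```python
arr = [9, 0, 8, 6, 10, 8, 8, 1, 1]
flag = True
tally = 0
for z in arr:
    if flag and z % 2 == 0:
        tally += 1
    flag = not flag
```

Count even values at even positions
`tally` takes the values: 0 → 1 → 2 → 3

Answer: 3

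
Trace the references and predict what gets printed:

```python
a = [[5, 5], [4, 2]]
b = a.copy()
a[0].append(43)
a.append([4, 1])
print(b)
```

Key concept: shallow copy with nested lists.
Step by step:
`a = [[5, 5], [4, 2]]` → a = [[5, 5], [4, 2]]
`b = a.copy()` → b = [[5, 5], [4, 2]]
`a[0].append(43)` → a = [[5, 5, 43], [4, 2]]; b = [[5, 5, 43], [4, 2]]
`a.append([4, 1])` → a = [[5, 5, 43], [4, 2], [4, 1]]
`print(b)` → prints [[5, 5, 43], [4, 2]]

Answer: [[5, 5, 43], [4, 2]]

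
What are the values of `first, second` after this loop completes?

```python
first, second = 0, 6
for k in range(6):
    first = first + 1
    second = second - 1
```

first goes 0→6, second goes 6→0
`first, second` takes the values: (0, 6) → (1, 6) → (1, 5) → (2, 5) → (2, 4) → (3, 4) → (3, 3) → (4, 3) → (4, 2) → (5, 2) → (5, 1) → (6, 1) → (6, 0)

Answer: 6, 0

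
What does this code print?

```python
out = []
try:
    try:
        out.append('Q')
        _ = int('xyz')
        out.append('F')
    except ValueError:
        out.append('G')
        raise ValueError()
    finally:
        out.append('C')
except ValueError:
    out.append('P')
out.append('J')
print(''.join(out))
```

Execution trace: 'Q' (inner try body) → 'G' (inner except ValueError) → 'C' (inner finally) → 'P' (outer except ValueError) → 'J' (after the try/except). Output: QGCPJ

Answer: QGCPJ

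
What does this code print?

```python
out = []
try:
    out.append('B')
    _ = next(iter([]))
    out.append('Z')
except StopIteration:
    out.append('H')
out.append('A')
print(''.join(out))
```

Execution trace: 'B' (try body) → 'H' (except StopIteration) → 'A' (after the try/except). Output: BHA

Answer: BHA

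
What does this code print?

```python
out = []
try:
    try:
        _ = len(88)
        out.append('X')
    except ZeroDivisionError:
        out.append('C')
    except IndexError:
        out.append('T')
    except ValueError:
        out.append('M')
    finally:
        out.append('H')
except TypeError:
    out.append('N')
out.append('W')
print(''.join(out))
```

Execution trace: 'H' (finally) → 'N' (outer except TypeError) → 'W' (after the try/except). Output: HNW

Answer: HNW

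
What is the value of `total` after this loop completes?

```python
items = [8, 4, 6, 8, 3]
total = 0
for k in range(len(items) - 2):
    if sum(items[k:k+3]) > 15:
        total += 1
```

Count windows with sum > 15
`total` takes the values: 0 → 1 → 2 → 3

Answer: 3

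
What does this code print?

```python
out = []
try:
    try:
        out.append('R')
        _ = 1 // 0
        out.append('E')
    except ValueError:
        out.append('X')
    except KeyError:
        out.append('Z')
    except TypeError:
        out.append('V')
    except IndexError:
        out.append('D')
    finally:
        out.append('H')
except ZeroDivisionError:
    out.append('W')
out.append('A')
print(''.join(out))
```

Execution trace: 'R' (try body) → 'H' (finally) → 'W' (outer except ZeroDivisionError) → 'A' (after the try/except). Output: RHWA

Answer: RHWA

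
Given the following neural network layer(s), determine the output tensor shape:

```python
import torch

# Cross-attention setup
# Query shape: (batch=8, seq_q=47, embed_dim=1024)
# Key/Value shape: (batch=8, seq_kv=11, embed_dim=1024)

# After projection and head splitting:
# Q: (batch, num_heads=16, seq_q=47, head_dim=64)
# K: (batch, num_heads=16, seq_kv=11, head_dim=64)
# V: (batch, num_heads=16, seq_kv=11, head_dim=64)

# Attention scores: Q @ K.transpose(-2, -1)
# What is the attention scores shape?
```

Input: (8, 47, 1024) -> Output: (8, 16, 47, 11)

Answer: (8, 16, 47, 11)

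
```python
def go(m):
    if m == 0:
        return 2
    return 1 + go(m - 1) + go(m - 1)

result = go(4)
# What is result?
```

go(m) = 1 + 2·go(m-1), go(0)=2. Closed form: (2+1)·2^4 - 1 = 47.

Answer: 47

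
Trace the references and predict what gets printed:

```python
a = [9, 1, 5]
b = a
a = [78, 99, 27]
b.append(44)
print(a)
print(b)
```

Key concept: rebinding vs mutation: a is rebound to a new list, b still points at the original.
Step by step:
`a = [9, 1, 5]` → a = [9, 1, 5]
`b = a` → b = [9, 1, 5] (same object as a)
`a = [78, 99, 27]` → a = [78, 99, 27]
`b.append(44)` → b = [9, 1, 5, 44]
`print(a)` → prints [78, 99, 27]
`print(b)` → prints [9, 1, 5, 44]

Answer:
[78, 99, 27]
[9, 1, 5, 44]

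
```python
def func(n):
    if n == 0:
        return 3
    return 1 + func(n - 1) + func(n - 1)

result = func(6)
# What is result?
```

func(n) = 1 + 2·func(n-1), func(0)=3. Closed form: (3+1)·2^6 - 1 = 255.

Answer: 255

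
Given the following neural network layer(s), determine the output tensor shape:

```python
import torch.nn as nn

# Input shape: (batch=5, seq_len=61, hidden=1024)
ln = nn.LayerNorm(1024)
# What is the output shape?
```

Input: (5, 61, 1024) -> Output: (5, 61, 1024)

Answer: (5, 61, 1024)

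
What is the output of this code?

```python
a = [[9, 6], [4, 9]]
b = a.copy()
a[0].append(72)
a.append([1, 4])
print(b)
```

Key concept: shallow copy with nested lists.
Step by step:
`a = [[9, 6], [4, 9]]` → a = [[9, 6], [4, 9]]
`b = a.copy()` → b = [[9, 6], [4, 9]]
`a[0].append(72)` → a = [[9, 6, 72], [4, 9]]; b = [[9, 6, 72], [4, 9]]
`a.append([1, 4])` → a = [[9, 6, 72], [4, 9], [1, 4]]
`print(b)` → prints [[9, 6, 72], [4, 9]]

Answer: [[9, 6, 72], [4, 9]]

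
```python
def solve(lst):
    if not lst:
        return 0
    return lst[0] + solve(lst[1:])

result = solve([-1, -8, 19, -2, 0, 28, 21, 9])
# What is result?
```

(-1) + (-8) + 19 + (-2) + 0 + 28 + 21 + 9 + 0 = 66

Answer: 66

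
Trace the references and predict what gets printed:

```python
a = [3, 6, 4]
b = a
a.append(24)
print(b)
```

Key concept: basic list aliasing.
Step by step:
`a = [3, 6, 4]` → a = [3, 6, 4]
`b = a` → b = [3, 6, 4] (same object as a)
`a.append(24)` → a = [3, 6, 4, 24] (same object as b); b = [3, 6, 4, 24] (same object as a)
`print(b)` → prints [3, 6, 4, 24]

Answer: [3, 6, 4, 24]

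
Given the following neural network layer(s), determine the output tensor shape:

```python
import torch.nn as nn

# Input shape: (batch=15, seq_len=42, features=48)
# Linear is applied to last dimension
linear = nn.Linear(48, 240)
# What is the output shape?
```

Input: (15, 42, 48) -> Output: (15, 42, 240)

Answer: (15, 42, 240)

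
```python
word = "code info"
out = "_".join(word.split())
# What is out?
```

Trace:
`word = "code info"` → word = 'code info'
`out = "_".join(word.split())` → out = 'code_info'
So out = 'code_info'

Answer: 'code_info'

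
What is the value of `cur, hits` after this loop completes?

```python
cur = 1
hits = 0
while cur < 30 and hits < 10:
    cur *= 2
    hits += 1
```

Double until >= 30 or 10 iterations
`cur, hits` takes the values: (1, 0) → (2, 0) → (2, 1) → (4, 1) → (4, 2) → (8, 2) → (8, 3) → (16, 3) → (16, 4) → (32, 4) → (32, 5)

Answer: 32, 5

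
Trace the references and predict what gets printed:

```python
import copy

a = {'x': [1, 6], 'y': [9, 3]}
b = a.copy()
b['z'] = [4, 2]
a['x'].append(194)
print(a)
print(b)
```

Key concept: shallow copy of dict with mutable values.
Step by step:
`a = {'x': [1, 6], 'y': [9, 3]}` → a = {'x': [1, 6], 'y': [9, 3]}
`b = a.copy()` → b = {'x': [1, 6], 'y': [9, 3]}
`b['z'] = [4, 2]` → b = {'x': [1, 6], 'y': [9, 3], 'z': [4, 2]}
`a['x'].append(194)` → a = {'x': [1, 6, 194], 'y': [9, 3]}; b = {'x': [1, 6, 194], 'y': [9, 3], 'z': [4, 2]}
`print(a)` → prints {'x': [1, 6, 194], 'y': [9, 3]}
`print(b)` → prints {'x': [1, 6, 194], 'y': [9, 3], 'z': [4, 2]}

Answer:
{'x': [1, 6, 194], 'y': [9, 3]}
{'x': [1, 6, 194], 'y': [9, 3], 'z': [4, 2]}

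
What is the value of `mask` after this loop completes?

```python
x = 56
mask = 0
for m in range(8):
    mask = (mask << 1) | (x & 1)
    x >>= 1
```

Reverse lowest 8 bits of 56
`mask` takes the values: 0 → 1 → 3 → 7 → 14 → 28

Answer: 28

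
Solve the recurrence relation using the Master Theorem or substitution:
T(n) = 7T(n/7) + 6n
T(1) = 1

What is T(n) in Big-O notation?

By Master Theorem: a=7, b=7, f(n)=6n. Since log_7(7) = 1 and f(n) = Θ(n^1), Case 2 applies. T(n) = O(n log n).

Answer: O(n log n)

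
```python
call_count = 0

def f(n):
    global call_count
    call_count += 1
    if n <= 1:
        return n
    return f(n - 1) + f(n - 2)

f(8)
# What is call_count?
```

Calls(n) = 1 + Calls(n-1) + Calls(n-2); Calls(0)=Calls(1)=1. For n=8 this gives 67.

Answer: 67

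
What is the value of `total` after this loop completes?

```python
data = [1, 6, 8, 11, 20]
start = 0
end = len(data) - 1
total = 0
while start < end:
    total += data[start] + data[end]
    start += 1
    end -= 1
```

Sum of pairs from ends
`total` takes the values: 0 → 21 → 38

Answer: 38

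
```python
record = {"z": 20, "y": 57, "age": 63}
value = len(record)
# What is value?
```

Trace:
`record = {"z": 20, "y": 57, "age": 63}` → record = {'z': 20, 'y': 57, 'age': 63}
`value = len(record)` → value = 3
So value = 3

Answer: 3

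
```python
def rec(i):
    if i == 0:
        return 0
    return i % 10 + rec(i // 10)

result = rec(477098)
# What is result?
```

Sum of digits of 477098: 8 + 9 + 0 + 7 + 7 + 4 = 35

Answer: 35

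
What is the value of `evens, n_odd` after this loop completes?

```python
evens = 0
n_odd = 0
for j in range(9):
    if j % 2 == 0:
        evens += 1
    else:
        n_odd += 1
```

Count evens and odds in range(9)
`evens, n_odd` takes the values: (0, 0) → (1, 0) → (1, 1) → (2, 1) → (2, 2) → (3, 2) → (3, 3) → (4, 3) → (4, 4) → (5, 4)

Answer: 5, 4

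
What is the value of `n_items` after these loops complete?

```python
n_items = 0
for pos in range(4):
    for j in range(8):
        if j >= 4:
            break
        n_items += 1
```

Inner breaks at 4, outer runs 4 times
`n_items` takes the values: 0 → 1 → 2 → 3 → 4 → 5 → 6 → 7 → 8 → 9 → 10 → 11 → 12 → 13 → 14 → 15 → 16

Answer: 16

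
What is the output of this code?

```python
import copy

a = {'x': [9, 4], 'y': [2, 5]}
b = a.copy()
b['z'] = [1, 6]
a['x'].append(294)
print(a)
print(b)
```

Key concept: shallow copy of dict with mutable values.
Step by step:
`a = {'x': [9, 4], 'y': [2, 5]}` → a = {'x': [9, 4], 'y': [2, 5]}
`b = a.copy()` → b = {'x': [9, 4], 'y': [2, 5]}
`b['z'] = [1, 6]` → b = {'x': [9, 4], 'y': [2, 5], 'z': [1, 6]}
`a['x'].append(294)` → a = {'x': [9, 4, 294], 'y': [2, 5]}; b = {'x': [9, 4, 294], 'y': [2, 5], 'z': [1, 6]}
`print(a)` → prints {'x': [9, 4, 294], 'y': [2, 5]}
`print(b)` → prints {'x': [9, 4, 294], 'y': [2, 5], 'z': [1, 6]}

Answer:
{'x': [9, 4, 294], 'y': [2, 5]}
{'x': [9, 4, 294], 'y': [2, 5], 'z': [1, 6]}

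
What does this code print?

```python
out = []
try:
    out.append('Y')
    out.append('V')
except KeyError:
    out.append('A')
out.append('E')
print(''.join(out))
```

Execution trace: 'Y' (try body) → 'V' (try body, no exception) → 'E' (after the try/except). Output: YVE

Answer: YVE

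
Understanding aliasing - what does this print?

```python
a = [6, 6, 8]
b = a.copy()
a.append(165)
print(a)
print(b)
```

Key concept: list.copy() creates independent copy.
Step by step:
`a = [6, 6, 8]` → a = [6, 6, 8]
`b = a.copy()` → b = [6, 6, 8]
`a.append(165)` → a = [6, 6, 8, 165]
`print(a)` → prints [6, 6, 8, 165]
`print(b)` → prints [6, 6, 8]

Answer:
[6, 6, 8, 165]
[6, 6, 8]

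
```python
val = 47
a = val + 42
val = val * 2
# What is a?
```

Trace:
`val = 47` → val = 47
`a = val + 42` → a = 89
`val = val * 2` → val = 94
So a = 89

Answer: 89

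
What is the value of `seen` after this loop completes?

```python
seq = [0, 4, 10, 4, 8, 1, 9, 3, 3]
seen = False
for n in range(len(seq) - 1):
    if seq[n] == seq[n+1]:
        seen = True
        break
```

Check consecutive duplicates in [0, 4, 10, 4, 8, 1, 9, 3, 3]
`seen` takes the values: False → True

Answer: True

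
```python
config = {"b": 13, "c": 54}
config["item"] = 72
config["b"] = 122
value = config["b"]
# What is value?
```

Trace:
`config = {"b": 13, "c": 54}` → config = {'b': 13, 'c': 54}
`config["item"] = 72` → config = {'b': 13, 'c': 54, 'item': 72}
`config["b"] = 122` → config = {'b': 122, 'c': 54, 'item': 72}
`value = config["b"]` → value = 122
So value = 122

Answer: 122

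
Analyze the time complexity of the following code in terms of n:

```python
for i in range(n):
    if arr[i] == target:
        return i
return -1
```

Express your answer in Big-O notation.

This is Linear search in an array. Time complexity: O(n).

Answer: O(n)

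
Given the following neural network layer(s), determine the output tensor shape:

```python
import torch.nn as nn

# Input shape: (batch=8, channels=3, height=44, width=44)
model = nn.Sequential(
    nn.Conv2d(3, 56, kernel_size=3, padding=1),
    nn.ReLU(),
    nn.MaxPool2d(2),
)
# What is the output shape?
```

Input: (8, 3, 44, 44) -> after Conv2d: (8, 56, 44, 44) -> after ReLU: (8, 56, 44, 44) -> Output: (8, 56, 22, 22)

Answer: (8, 56, 22, 22)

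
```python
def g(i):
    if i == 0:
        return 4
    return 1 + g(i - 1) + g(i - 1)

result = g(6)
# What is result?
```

g(i) = 1 + 2·g(i-1), g(0)=4. Closed form: (4+1)·2^6 - 1 = 319.

Answer: 319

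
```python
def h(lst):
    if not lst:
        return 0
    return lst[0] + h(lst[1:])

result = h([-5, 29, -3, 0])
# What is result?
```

(-5) + 29 + (-3) + 0 + 0 = 21

Answer: 21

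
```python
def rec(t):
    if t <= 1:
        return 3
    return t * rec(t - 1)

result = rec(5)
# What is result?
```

rec(5) = 5 * 4 * 3 * 2 * 3 = 360

Answer: 360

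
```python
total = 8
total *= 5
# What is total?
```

Trace:
`total = 8` → total = 8
`total *= 5` → total = 40
So total = 40

Answer: 40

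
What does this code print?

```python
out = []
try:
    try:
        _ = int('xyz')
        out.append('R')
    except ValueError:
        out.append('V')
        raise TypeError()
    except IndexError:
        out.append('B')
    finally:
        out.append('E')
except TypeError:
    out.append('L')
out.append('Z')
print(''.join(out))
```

Execution trace: 'V' (inner except ValueError) → 'E' (inner finally) → 'L' (outer except TypeError) → 'Z' (after the try/except). Output: VELZ

Answer: VELZ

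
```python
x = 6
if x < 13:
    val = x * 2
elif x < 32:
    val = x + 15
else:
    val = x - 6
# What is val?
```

Trace:
`x = 6` → x = 6
`if x < 13: ...` → x < 13 is True → val = 12
So val = 12

Answer: 12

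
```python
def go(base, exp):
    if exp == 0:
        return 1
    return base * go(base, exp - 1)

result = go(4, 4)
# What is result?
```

go(4, 4) = 4 * 4 * 4 * 4 = 256

Answer: 256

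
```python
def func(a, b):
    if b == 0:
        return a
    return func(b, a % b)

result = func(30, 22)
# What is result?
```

func(30, 22) -> func(22, 8) -> func(8, 6) -> func(6, 2) -> func(2, 0) -> 2

Answer: 2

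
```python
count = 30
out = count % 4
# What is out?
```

Trace:
`count = 30` → count = 30
`out = count % 4` → out = 2
So out = 2

Answer: 2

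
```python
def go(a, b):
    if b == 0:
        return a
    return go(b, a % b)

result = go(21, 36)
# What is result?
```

go(21, 36) -> go(36, 21) -> go(21, 15) -> go(15, 6) -> go(6, 3) -> go(3, 0) -> 3

Answer: 3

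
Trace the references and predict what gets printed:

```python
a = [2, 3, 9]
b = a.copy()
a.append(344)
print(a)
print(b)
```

Key concept: list.copy() creates independent copy.
Step by step:
`a = [2, 3, 9]` → a = [2, 3, 9]
`b = a.copy()` → b = [2, 3, 9]
`a.append(344)` → a = [2, 3, 9, 344]
`print(a)` → prints [2, 3, 9, 344]
`print(b)` → prints [2, 3, 9]

Answer:
[2, 3, 9, 344]
[2, 3, 9]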